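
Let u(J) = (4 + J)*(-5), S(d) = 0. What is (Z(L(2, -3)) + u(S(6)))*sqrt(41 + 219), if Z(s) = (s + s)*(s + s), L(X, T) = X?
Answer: -8*sqrt(65) ≈ -64.498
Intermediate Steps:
u(J) = -20 - 5*J
Z(s) = 4*s**2 (Z(s) = (2*s)*(2*s) = 4*s**2)
(Z(L(2, -3)) + u(S(6)))*sqrt(41 + 219) = (4*2**2 + (-20 - 5*0))*sqrt(41 + 219) = (4*4 + (-20 + 0))*sqrt(260) = (16 - 20)*(2*sqrt(65)) = -8*sqrt(65)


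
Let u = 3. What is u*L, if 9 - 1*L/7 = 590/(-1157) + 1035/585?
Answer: 188076/1157 ≈ 162.55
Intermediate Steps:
L = 62692/1157 (L = 63 - 7*(590/(-1157) + 1035/585) = 63 - 7*(590*(-1/1157) + 1035*(1/585)) = 63 - 7*(-590/1157 + 23/13) = 63 - 7*1457/1157 = 63 - 10199/1157 = 62692/1157 ≈ 54.185)
u*L = 3*(62692/1157) = 188076/1157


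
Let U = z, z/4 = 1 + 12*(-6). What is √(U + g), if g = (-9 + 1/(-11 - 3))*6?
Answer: I*√16583/7 ≈ 18.396*I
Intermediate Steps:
z = -284 (z = 4*(1 + 12*(-6)) = 4*(1 - 72) = 4*(-71) = -284)
U = -284
g = -381/7 (g = (-9 + 1/(-14))*6 = (-9 - 1/14)*6 = -127/14*6 = -381/7 ≈ -54.429)
√(U + g) = √(-284 - 381/7) = √(-2369/7) = I*√16583/7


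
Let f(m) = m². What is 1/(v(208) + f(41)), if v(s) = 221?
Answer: 1/1902 ≈ 0.00052576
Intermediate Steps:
1/(v(208) + f(41)) = 1/(221 + 41²) = 1/(221 + 1681) = 1/1902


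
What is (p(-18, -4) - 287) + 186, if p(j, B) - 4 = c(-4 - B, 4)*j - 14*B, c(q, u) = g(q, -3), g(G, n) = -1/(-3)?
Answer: -47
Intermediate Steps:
g(G, n) = 1/3 (g(G, n) = -1*(-1/3) = 1/3)
c(q, u) = 1/3
p(j, B) = 4 - 14*B + j/3 (p(j, B) = 4 + (j/3 - 14*B) = 4 + (-14*B + j/3) = 4 - 14*B + j/3)
(p(-18, -4) - 287) + 186 = ((4 - 14*(-4) + (1/3)*(-18)) - 287) + 186 = ((4 + 56 - 6) - 287) + 186 = (54 - 287) + 186 = -233 + 186 = -47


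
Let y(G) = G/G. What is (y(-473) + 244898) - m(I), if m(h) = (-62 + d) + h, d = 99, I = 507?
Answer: 244355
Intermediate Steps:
y(G) = 1
m(h) = 37 + h (m(h) = (-62 + 99) + h = 37 + h)
(y(-473) + 244898) - m(I) = (1 + 244898) - (37 + 507) = 244899 - 1*544 = 244899 - 544 = 244355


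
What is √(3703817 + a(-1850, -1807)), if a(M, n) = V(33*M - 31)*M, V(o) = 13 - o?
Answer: I*√109320083 ≈ 10456.0*I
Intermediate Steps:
a(M, n) = M*(44 - 33*M) (a(M, n) = (13 - (33*M - 31))*M = (13 - (-31 + 33*M))*M = (13 + (31 - 33*M))*M = (44 - 33*M)*M = M*(44 - 33*M))
√(3703817 + a(-1850, -1807)) = √(3703817 + 11*(-1850)*(4 - 3*(-1850))) = √(3703817 + 11*(-1850)*(4 + 5550)) = √(3703817 + 11*(-1850)*5554) = √(3703817 - 113023900) = √(-109320083) = I*√109320083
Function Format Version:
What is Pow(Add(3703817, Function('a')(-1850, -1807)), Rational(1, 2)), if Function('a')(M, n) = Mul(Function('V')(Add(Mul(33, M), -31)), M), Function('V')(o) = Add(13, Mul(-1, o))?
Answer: Mul(I, Pow(109320083, Rational(1, 2))) ≈ Mul(10456., I)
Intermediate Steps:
Function('a')(M, n) = Mul(M, Add(44, Mul(-33, M))) (Function('a')(M, n) = Mul(Add(13, Mul(-1, Add(Mul(33, M), -31))), M) = Mul(Add(13, Mul(-1, Add(-31, Mul(33, M)))), M) = Mul(Add(13, Add(31, Mul(-33, M))), M) = Mul(Add(44, Mul(-33, M)), M) = Mul(M, Add(44, Mul(-33, M))))
Pow(Add(3703817, Function('a')(-1850, -1807)), Rational(1, 2)) = Pow(Add(3703817, Mul(11, -1850, Add(4, Mul(-3, -1850)))), Rational(1, 2)) = Pow(Add(3703817, Mul(11, -1850, Add(4, 5550))), Rational(1, 2)) = Pow(Add(3703817, Mul(11, -1850, 5554)), Rational(1, 2)) = Pow(Add(3703817, -113023900), Rational(1, 2)) = Pow(-109320083, Rational(1, 2)) = Mul(I, Pow(109320083, Rational(1, 2)))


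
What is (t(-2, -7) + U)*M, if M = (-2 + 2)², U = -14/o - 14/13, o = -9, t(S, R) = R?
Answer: 0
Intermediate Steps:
U = 56/117 (U = -14/(-9) - 14/13 = -14*(-⅑) - 14*1/13 = 14/9 - 14/13 = 56/117 ≈ 0.47863)
M = 0 (M = 0² = 0)
(t(-2, -7) + U)*M = (-7 + 56/117)*0 = -763/117*0 = 0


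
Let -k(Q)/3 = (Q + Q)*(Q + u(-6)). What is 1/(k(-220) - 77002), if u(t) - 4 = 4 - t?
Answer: -1/348922 ≈ -2.8660e-6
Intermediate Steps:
u(t) = 8 - t (u(t) = 4 + (4 - t) = 8 - t)
k(Q) = -6*Q*(14 + Q) (k(Q) = -3*(Q + Q)*(Q + (8 - 1*(-6))) = -3*2*Q*(Q + (8 + 6)) = -3*2*Q*(Q + 14) = -3*2*Q*(14 + Q) = -6*Q*(14 + Q))
1/(k(-220) - 77002) = 1/(-6*(-220)*(14 - 220) - 77002) = 1/(-6*(-220)*(-206) - 77002) = 1/(-271920 - 77002) = 1/(-348922) = -1/348922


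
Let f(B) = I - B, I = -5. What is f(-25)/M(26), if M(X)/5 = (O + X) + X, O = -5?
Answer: 4/47 ≈ 0.085106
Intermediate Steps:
f(B) = -5 - B
M(X) = -25 + 10*X (M(X) = 5*((-5 + X) + X) = 5*(-5 + 2*X) = -25 + 10*X)
f(-25)/M(26) = (-5 - 1*(-25))/(-25 + 10*26) = (-5 + 25)/(-25 + 260) = 20/235 = 20*(1/235) = 4/47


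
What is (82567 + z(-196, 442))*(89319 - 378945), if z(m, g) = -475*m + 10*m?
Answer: -50310063582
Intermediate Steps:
z(m, g) = -465*m
(82567 + z(-196, 442))*(89319 - 378945) = (82567 - 465*(-196))*(89319 - 378945) = (82567 + 91140)*(-289626) = 173707*(-289626) = -50310063582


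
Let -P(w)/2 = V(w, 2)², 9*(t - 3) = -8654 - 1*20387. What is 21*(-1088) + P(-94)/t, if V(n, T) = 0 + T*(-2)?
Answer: -331455792/14507 ≈ -22848.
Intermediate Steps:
V(n, T) = -2*T (V(n, T) = 0 - 2*T = -2*T)
t = -29014/9 (t = 3 + (-8654 - 1*20387)/9 = 3 + (-8654 - 20387)/9 = 3 + (⅑)*(-29041) = 3 - 29041/9 = -29014/9 ≈ -3223.8)
P(w) = -32 (P(w) = -2*(-2*2)² = -2*(-4)² = -2*16 = -32)
21*(-1088) + P(-94)/t = 21*(-1088) - 32/(-29014/9) = -22848 - 32*(-9/29014) = -22848 + 144/14507 = -331455792/14507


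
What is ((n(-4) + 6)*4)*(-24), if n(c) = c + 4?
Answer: -576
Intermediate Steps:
n(c) = 4 + c
((n(-4) + 6)*4)*(-24) = (((4 - 4) + 6)*4)*(-24) = ((0 + 6)*4)*(-24) = (6*4)*(-24) = 24*(-24) = -576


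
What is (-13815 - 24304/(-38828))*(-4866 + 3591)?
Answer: 10057209675/571 ≈ 1.7613e+7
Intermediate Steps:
(-13815 - 24304/(-38828))*(-4866 + 3591) = (-13815 - 24304*(-1/38828))*(-1275) = (-13815 + 6076/9707)*(-1275) = -134096129/9707*(-1275) = 10057209675/571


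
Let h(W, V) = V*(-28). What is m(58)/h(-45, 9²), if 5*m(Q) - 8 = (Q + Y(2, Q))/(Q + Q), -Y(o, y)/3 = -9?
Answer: -1013/1315440 ≈ -0.00077008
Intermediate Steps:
Y(o, y) = 27 (Y(o, y) = -3*(-9) = 27)
h(W, V) = -28*V
m(Q) = 8/5 + (27 + Q)/(10*Q) (m(Q) = 8/5 + ((Q + 27)/(Q + Q))/5 = 8/5 + ((27 + Q)/((2*Q)))/5 = 8/5 + ((27 + Q)*(1/(2*Q)))/5 = 8/5 + ((27 + Q)/(2*Q))/5 = 8/5 + (27 + Q)/(10*Q))
m(58)/h(-45, 9²) = ((⅒)*(27 + 17*58)/58)/((-28*9²)) = ((⅒)*(1/58)*(27 + 986))/((-28*81)) = ((⅒)*(1/58)*1013)/(-2268) = (1013/580)*(-1/2268) = -1013/1315440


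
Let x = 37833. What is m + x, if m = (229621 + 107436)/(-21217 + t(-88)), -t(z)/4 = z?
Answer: 789048488/20865 ≈ 37817.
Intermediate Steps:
t(z) = -4*z
m = -337057/20865 (m = (229621 + 107436)/(-21217 - 4*(-88)) = 337057/(-21217 + 352) = 337057/(-20865) = 337057*(-1/20865) = -337057/20865 ≈ -16.154)
m + x = -337057/20865 + 37833 = 789048488/20865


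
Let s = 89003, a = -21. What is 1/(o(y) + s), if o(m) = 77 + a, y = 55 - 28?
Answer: 1/89059 ≈ 1.1229e-5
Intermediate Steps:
y = 27
o(m) = 56 (o(m) = 77 - 21 = 56)
1/(o(y) + s) = 1/(56 + 89003) = 1/89059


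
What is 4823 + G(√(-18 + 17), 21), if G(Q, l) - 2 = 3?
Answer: 4828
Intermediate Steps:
G(Q, l) = 5 (G(Q, l) = 2 + 3 = 5)
4823 + G(√(-18 + 17), 21) = 4823 + 5 = 4828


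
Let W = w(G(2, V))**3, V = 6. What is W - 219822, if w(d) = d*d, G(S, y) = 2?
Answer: -219758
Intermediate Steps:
w(d) = d**2
W = 64 (W = (2**2)**3 = 4**3 = 64)
W - 219822 = 64 - 219822 = -219758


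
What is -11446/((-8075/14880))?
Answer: 34063296/1615 ≈ 21092.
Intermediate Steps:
-11446/((-8075/14880)) = -11446/((-8075*1/14880)) = -11446/(-1615/2976) = -11446*(-2976/1615) = 34063296/1615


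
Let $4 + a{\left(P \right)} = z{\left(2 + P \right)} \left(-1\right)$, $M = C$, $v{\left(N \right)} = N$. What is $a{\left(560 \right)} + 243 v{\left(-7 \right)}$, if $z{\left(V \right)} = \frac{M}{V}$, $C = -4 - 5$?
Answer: $- \frac{958201}{562} \approx -1705.0$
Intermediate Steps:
$C = -9$
$M = -9$
$z{\left(V \right)} = - \frac{9}{V}$
$a{\left(P \right)} = -4 + \frac{9}{2 + P}$ ($a{\left(P \right)} = -4 + - \frac{9}{2 + P} \left(-1\right) = -4 + \frac{9}{2 + P}$)
$a{\left(560 \right)} + 243 v{\left(-7 \right)} = \frac{1 - 2240}{2 + 560} + 243 \left(-7\right) = \frac{1 - 2240}{562} - 1701 = \frac{1}{562} \left(-2239\right) - 1701 = - \frac{2239}{562} - 1701 = - \frac{958201}{562}$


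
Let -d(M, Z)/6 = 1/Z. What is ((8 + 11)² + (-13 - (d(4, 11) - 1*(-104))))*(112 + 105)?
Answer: 583730/11 ≈ 53066.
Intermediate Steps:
d(M, Z) = -6/Z
((8 + 11)² + (-13 - (d(4, 11) - 1*(-104))))*(112 + 105) = ((8 + 11)² + (-13 - (-6/11 - 1*(-104))))*(112 + 105) = (19² + (-13 - (-6*1/11 + 104)))*217 = (361 + (-13 - (-6/11 + 104)))*217 = (361 + (-13 - 1*1138/11))*217 = (361 + (-13 - 1138/11))*217 = (361 - 1281/11)*217 = (2690/11)*217 = 583730/11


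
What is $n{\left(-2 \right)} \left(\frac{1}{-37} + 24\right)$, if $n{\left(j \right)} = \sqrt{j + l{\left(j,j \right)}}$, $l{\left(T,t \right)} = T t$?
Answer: $\frac{887 \sqrt{2}}{37} \approx 33.903$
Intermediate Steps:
$n{\left(j \right)} = \sqrt{j + j^{2}}$ ($n{\left(j \right)} = \sqrt{j + j j} = \sqrt{j + j^{2}}$)
$n{\left(-2 \right)} \left(\frac{1}{-37} + 24\right) = \sqrt{- 2 \left(1 - 2\right)} \left(\frac{1}{-37} + 24\right) = \sqrt{\left(-2\right) \left(-1\right)} \left(- \frac{1}{37} + 24\right) = \sqrt{2} \cdot \frac{887}{37} = \frac{887 \sqrt{2}}{37}$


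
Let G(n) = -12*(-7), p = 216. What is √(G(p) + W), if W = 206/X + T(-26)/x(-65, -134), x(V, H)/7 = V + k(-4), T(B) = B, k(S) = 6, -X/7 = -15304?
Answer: √209896219376697/1580138 ≈ 9.1687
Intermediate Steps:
X = 107128 (X = -7*(-15304) = 107128)
x(V, H) = 42 + 7*V (x(V, H) = 7*(V + 6) = 7*(6 + V) = 42 + 7*V)
G(n) = 84
W = 205029/3160276 (W = 206/107128 - 26/(42 + 7*(-65)) = 206*(1/107128) - 26/(42 - 455) = 103/53564 - 26/(-413) = 103/53564 - 26*(-1/413) = 103/53564 + 26/413 = 205029/3160276 ≈ 0.064877)
√(G(p) + W) = √(84 + 205029/3160276) = √(265668213/3160276) = √209896219376697/1580138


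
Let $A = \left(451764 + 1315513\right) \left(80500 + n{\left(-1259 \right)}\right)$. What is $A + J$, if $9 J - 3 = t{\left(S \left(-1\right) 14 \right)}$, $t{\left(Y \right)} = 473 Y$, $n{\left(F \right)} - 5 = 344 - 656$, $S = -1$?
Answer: $\frac{1275509206774}{9} \approx 1.4172 \cdot 10^{11}$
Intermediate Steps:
$n{\left(F \right)} = -307$ ($n{\left(F \right)} = 5 + \left(344 - 656\right) = 5 - 312 = -307$)
$A = 141723244461$ ($A = \left(451764 + 1315513\right) \left(80500 - 307\right) = 1767277 \cdot 80193 = 141723244461$)
$J = \frac{6625}{9}$ ($J = \frac{1}{3} + \frac{473 \left(-1\right) \left(-1\right) 14}{9} = \frac{1}{3} + \frac{473 \cdot 1 \cdot 14}{9} = \frac{1}{3} + \frac{473 \cdot 14}{9} = \frac{1}{3} + \frac{1}{9} \cdot 6622 = \frac{1}{3} + \frac{6622}{9} = \frac{6625}{9} \approx 736.11$)
$A + J = 141723244461 + \frac{6625}{9} = \frac{1275509206774}{9}$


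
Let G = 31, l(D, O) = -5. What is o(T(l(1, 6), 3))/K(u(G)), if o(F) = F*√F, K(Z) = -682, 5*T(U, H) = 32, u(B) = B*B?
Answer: -64*√10/8525 ≈ -0.023740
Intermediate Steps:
u(B) = B²
T(U, H) = 32/5 (T(U, H) = (⅕)*32 = 32/5)
o(F) = F^(3/2)
o(T(l(1, 6), 3))/K(u(G)) = (32/5)^(3/2)/(-682) = (128*√10/25)*(-1/682) = -64*√10/8525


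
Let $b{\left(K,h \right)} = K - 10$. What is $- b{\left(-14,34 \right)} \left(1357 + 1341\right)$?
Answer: $64752$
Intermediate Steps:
$b{\left(K,h \right)} = -10 + K$
$- b{\left(-14,34 \right)} \left(1357 + 1341\right) = - \left(-10 - 14\right) \left(1357 + 1341\right) = - \left(-24\right) 2698 = \left(-1\right) \left(-64752\right) = 64752$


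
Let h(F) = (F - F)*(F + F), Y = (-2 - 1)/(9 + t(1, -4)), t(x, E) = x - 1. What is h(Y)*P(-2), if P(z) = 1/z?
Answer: 0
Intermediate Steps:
t(x, E) = -1 + x
Y = -⅓ (Y = (-2 - 1)/(9 + (-1 + 1)) = -3/(9 + 0) = -3/9 = -3*⅑ = -⅓ ≈ -0.33333)
h(F) = 0 (h(F) = 0*(2*F) = 0)
h(Y)*P(-2) = 0/(-2) = 0*(-½) = 0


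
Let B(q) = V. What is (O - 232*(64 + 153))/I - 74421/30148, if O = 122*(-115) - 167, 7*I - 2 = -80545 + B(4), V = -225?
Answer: 1902409787/608748416 ≈ 3.1251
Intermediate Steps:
B(q) = -225
I = -80768/7 (I = 2/7 + (-80545 - 225)/7 = 2/7 + (⅐)*(-80770) = 2/7 - 80770/7 = -80768/7 ≈ -11538.)
O = -14197 (O = -14030 - 167 = -14197)
(O - 232*(64 + 153))/I - 74421/30148 = (-14197 - 232*(64 + 153))/(-80768/7) - 74421/30148 = (-14197 - 232*217)*(-7/80768) - 74421*1/30148 = (-14197 - 50344)*(-7/80768) - 74421/30148 = -64541*(-7/80768) - 74421/30148 = 451787/80768 - 74421/30148 = 1902409787/608748416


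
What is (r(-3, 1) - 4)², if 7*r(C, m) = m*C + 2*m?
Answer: 841/49 ≈ 17.163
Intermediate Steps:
r(C, m) = 2*m/7 + C*m/7 (r(C, m) = (m*C + 2*m)/7 = (C*m + 2*m)/7 = (2*m + C*m)/7 = 2*m/7 + C*m/7)
(r(-3, 1) - 4)² = ((⅐)*1*(2 - 3) - 4)² = ((⅐)*1*(-1) - 4)² = (-⅐ - 4)² = (-29/7)² = 841/49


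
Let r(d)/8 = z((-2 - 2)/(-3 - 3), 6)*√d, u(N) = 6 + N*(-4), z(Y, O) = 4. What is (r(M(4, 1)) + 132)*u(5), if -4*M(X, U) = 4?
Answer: -1848 - 448*I ≈ -1848.0 - 448.0*I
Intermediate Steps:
u(N) = 6 - 4*N
M(X, U) = -1 (M(X, U) = -¼*4 = -1)
r(d) = 32*√d (r(d) = 8*(4*√d) = 32*√d)
(r(M(4, 1)) + 132)*u(5) = (32*√(-1) + 132)*(6 - 4*5) = (32*I + 132)*(6 - 20) = (132 + 32*I)*(-14) = -1848 - 448*I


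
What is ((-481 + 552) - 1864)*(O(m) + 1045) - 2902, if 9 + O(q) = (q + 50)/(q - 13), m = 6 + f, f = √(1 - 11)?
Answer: -109081624/59 + 112959*I*√10/59 ≈ -1.8488e+6 + 6054.4*I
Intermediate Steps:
f = I*√10 (f = √(-10) = I*√10 ≈ 3.1623*I)
m = 6 + I*√10 ≈ 6.0 + 3.1623*I
O(q) = -9 + (50 + q)/(-13 + q) (O(q) = -9 + (q + 50)/(q - 13) = -9 + (50 + q)/(-13 + q))
((-481 + 552) - 1864)*(O(m) + 1045) - 2902 = ((-481 + 552) - 1864)*((167 - 8*(6 + I*√10))/(-13 + (6 + I*√10)) + 1045) - 2902 = (71 - 1864)*((167 + (-48 - 8*I*√10))/(-7 + I*√10) + 1045) - 2902 = -1793*((119 - 8*I*√10)/(-7 + I*√10) + 1045) - 2902 = -1793*(1045 + (119 - 8*I*√10)/(-7 + I*√10)) - 2902 = (-1873685 - 1793*(119 - 8*I*√10)/(-7 + I*√10)) - 2902 = -1876587 - 1793*(119 - 8*I*√10)/(-7 + I*√10)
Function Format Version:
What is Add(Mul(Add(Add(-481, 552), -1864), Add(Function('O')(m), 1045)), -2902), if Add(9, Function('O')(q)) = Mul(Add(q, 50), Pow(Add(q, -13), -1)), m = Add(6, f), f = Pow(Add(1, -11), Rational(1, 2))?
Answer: Add(Rational(-109081624, 59), Mul(Rational(112959, 59), I, Pow(10, Rational(1, 2)))) ≈ Add(-1.8488e+6, Mul(6054.4, I))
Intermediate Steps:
f = Mul(I, Pow(10, Rational(1, 2))) (f = Pow(-10, Rational(1, 2)) = Mul(I, Pow(10, Rational(1, 2))) ≈ Mul(3.1623, I))
m = Add(6, Mul(I, Pow(10, Rational(1, 2)))) ≈ Add(6.0000, Mul(3.1623, I))
Function('O')(q) = Add(-9, Mul(Pow(Add(-13, q), -1), Add(50, q))) (Function('O')(q) = Add(-9, Mul(Add(q, 50), Pow(Add(q, -13), -1))) = Add(-9, Mul(Add(50, q), Pow(Add(-13, q), -1))) = Add(-9, Mul(Pow(Add(-13, q), -1), Add(50, q))))
Add(Mul(Add(Add(-481, 552), -1864), Add(Function('O')(m), 1045)), -2902) = Add(Mul(Add(Add(-481, 552), -1864), Add(Mul(Pow(Add(-13, Add(6, Mul(I, Pow(10, Rational(1, 2))))), -1), Add(167, Mul(-8, Add(6, Mul(I, Pow(10, Rational(1, 2))))))), 1045)), -2902) = Add(Mul(Add(71, -1864), Add(Mul(Pow(Add(-7, Mul(I, Pow(10, Rational(1, 2)))), -1), Add(167, Add(-48, Mul(-8, I, Pow(10, Rational(1, 2)))))), 1045)), -2902) = Add(Mul(-1793, Add(Mul(Pow(Add(-7, Mul(I, Pow(10, Rational(1, 2)))), -1), Add(119, Mul(-8, I, Pow(10, Rational(1, 2))))), 1045)), -2902) = Add(Mul(-1793, Add(1045, Mul(Pow(Add(-7, Mul(I, Pow(10, Rational(1, 2)))), -1), Add(119, Mul(-8, I, Pow(10, Rational(1, 2))))))), -2902) = Add(Add(-1873685, Mul(-1793, Pow(Add(-7, Mul(I, Pow(10, Rational(1, 2)))), -1), Add(119, Mul(-8, I, Pow(10, Rational(1, 2)))))), -2902) = Add(-1876587, Mul(-1793, Pow(Add(-7, Mul(I, Pow(10, Rational(1, 2)))), -1), Add(119, Mul(-8, I, Pow(10, Rational(1, 2))))))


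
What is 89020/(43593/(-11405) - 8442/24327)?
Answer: -2744283189300/128529769 ≈ -21351.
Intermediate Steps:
89020/(43593/(-11405) - 8442/24327) = 89020/(43593*(-1/11405) - 8442*1/24327) = 89020/(-43593/11405 - 938/2703) = 89020/(-128529769/30827715) = 89020*(-30827715/128529769) = -2744283189300/128529769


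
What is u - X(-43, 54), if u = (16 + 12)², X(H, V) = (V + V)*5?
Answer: 244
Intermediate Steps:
X(H, V) = 10*V (X(H, V) = (2*V)*5 = 10*V)
u = 784 (u = 28² = 784)
u - X(-43, 54) = 784 - 10*54 = 784 - 1*540 = 784 - 540 = 244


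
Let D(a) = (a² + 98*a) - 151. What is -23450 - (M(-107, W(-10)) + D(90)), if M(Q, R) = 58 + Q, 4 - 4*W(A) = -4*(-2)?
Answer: -40170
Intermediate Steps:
W(A) = -1 (W(A) = 1 - (-1)*(-2) = 1 - ¼*8 = 1 - 2 = -1)
D(a) = -151 + a² + 98*a
-23450 - (M(-107, W(-10)) + D(90)) = -23450 - ((58 - 107) + (-151 + 90² + 98*90)) = -23450 - (-49 + (-151 + 8100 + 8820)) = -23450 - (-49 + 16769) = -23450 - 1*16720 = -23450 - 16720 = -40170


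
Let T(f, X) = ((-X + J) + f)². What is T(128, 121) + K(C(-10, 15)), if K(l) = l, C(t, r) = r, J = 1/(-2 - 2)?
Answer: 969/16 ≈ 60.563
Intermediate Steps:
J = -¼ (J = 1/(-4) = -¼ ≈ -0.25000)
T(f, X) = (-¼ + f - X)² (T(f, X) = ((-X - ¼) + f)² = ((-¼ - X) + f)² = (-¼ + f - X)²)
T(128, 121) + K(C(-10, 15)) = (1 - 4*128 + 4*121)²/16 + 15 = (1 - 512 + 484)²/16 + 15 = (1/16)*(-27)² + 15 = (1/16)*729 + 15 = 729/16 + 15 = 969/16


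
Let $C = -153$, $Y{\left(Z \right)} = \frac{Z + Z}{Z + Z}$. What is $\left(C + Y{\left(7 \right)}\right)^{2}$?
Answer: $23104$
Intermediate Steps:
$Y{\left(Z \right)} = 1$ ($Y{\left(Z \right)} = \frac{2 Z}{2 Z} = 2 Z \frac{1}{2 Z} = 1$)
$\left(C + Y{\left(7 \right)}\right)^{2} = \left(-153 + 1\right)^{2} = \left(-152\right)^{2} = 23104$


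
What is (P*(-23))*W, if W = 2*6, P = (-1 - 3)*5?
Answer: 5520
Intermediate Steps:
P = -20 (P = -4*5 = -20)
W = 12
(P*(-23))*W = -20*(-23)*12 = 460*12 = 5520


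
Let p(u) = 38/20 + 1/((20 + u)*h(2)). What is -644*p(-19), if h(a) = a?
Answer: -7728/5 ≈ -1545.6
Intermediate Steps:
p(u) = 19/10 + 1/(2*(20 + u)) (p(u) = 38/20 + 1/((20 + u)*2) = 38*(1/20) + (1/2)/(20 + u) = 19/10 + 1/(2*(20 + u)))
-644*p(-19) = -322*(385 + 19*(-19))/(5*(20 - 19)) = -322*(385 - 361)/(5*1) = -322*24/5 = -644*12/5 = -7728/5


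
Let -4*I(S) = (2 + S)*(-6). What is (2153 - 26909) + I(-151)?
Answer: -49959/2 ≈ -24980.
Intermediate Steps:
I(S) = 3 + 3*S/2 (I(S) = -(2 + S)*(-6)/4 = -(-12 - 6*S)/4 = 3 + 3*S/2)
(2153 - 26909) + I(-151) = (2153 - 26909) + (3 + (3/2)*(-151)) = -24756 + (3 - 453/2) = -24756 - 447/2 = -49959/2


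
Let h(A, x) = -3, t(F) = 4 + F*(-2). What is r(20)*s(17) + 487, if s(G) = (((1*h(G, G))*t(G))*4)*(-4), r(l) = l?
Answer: -28313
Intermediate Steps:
t(F) = 4 - 2*F
s(G) = 192 - 96*G (s(G) = (((1*(-3))*(4 - 2*G))*4)*(-4) = (-3*(4 - 2*G)*4)*(-4) = ((-12 + 6*G)*4)*(-4) = (-48 + 24*G)*(-4) = 192 - 96*G)
r(20)*s(17) + 487 = 20*(192 - 96*17) + 487 = 20*(192 - 1632) + 487 = 20*(-1440) + 487 = -28800 + 487 = -28313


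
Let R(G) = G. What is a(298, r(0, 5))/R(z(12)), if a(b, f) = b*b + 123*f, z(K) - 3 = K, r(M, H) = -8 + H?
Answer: 17687/3 ≈ 5895.7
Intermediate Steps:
z(K) = 3 + K
a(b, f) = b² + 123*f
a(298, r(0, 5))/R(z(12)) = (298² + 123*(-8 + 5))/(3 + 12) = (88804 + 123*(-3))/15 = (88804 - 369)*(1/15) = 88435*(1/15) = 17687/3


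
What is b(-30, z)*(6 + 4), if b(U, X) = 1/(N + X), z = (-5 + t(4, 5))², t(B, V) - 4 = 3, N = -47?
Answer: -10/43 ≈ -0.23256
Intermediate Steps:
t(B, V) = 7 (t(B, V) = 4 + 3 = 7)
z = 4 (z = (-5 + 7)² = 2² = 4)
b(U, X) = 1/(-47 + X)
b(-30, z)*(6 + 4) = (6 + 4)/(-47 + 4) = 10/(-43) = -1/43*10 = -10/43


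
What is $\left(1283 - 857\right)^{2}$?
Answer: $181476$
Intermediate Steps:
$\left(1283 - 857\right)^{2} = 426^{2} = 181476$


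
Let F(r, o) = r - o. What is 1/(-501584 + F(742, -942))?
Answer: -1/499900 ≈ -2.0004e-6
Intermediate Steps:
1/(-501584 + F(742, -942)) = 1/(-501584 + (742 - 1*(-942))) = 1/(-501584 + (742 + 942)) = 1/(-501584 + 1684) = 1/(-499900) = -1/499900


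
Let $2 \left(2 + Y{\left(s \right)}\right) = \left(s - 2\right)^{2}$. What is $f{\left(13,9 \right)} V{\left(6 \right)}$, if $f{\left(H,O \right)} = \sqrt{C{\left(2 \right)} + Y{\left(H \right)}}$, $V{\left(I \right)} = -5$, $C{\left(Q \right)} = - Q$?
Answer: $- \frac{5 \sqrt{226}}{2} \approx -37.583$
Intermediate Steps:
$Y{\left(s \right)} = -2 + \frac{\left(-2 + s\right)^{2}}{2}$ ($Y{\left(s \right)} = -2 + \frac{\left(s - 2\right)^{2}}{2} = -2 + \frac{\left(-2 + s\right)^{2}}{2}$)
$f{\left(H,O \right)} = \sqrt{-2 + \frac{H \left(-4 + H\right)}{2}}$ ($f{\left(H,O \right)} = \sqrt{\left(-1\right) 2 + \frac{H \left(-4 + H\right)}{2}} = \sqrt{-2 + \frac{H \left(-4 + H\right)}{2}}$)
$f{\left(13,9 \right)} V{\left(6 \right)} = \frac{\sqrt{2} \sqrt{-4 + 13 \left(-4 + 13\right)}}{2} \left(-5\right) = \frac{\sqrt{2} \sqrt{-4 + 13 \cdot 9}}{2} \left(-5\right) = \frac{\sqrt{2} \sqrt{-4 + 117}}{2} \left(-5\right) = \frac{\sqrt{2} \sqrt{113}}{2} \left(-5\right) = \frac{\sqrt{226}}{2} \left(-5\right) = - \frac{5 \sqrt{226}}{2}$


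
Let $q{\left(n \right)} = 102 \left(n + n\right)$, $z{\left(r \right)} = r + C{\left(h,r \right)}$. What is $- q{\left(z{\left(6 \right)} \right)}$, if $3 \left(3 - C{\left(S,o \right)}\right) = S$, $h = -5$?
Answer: $-2176$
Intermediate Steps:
$C{\left(S,o \right)} = 3 - \frac{S}{3}$
$z{\left(r \right)} = \frac{14}{3} + r$ ($z{\left(r \right)} = r + \left(3 - - \frac{5}{3}\right) = r + \left(3 + \frac{5}{3}\right) = r + \frac{14}{3} = \frac{14}{3} + r$)
$q{\left(n \right)} = 204 n$ ($q{\left(n \right)} = 102 \cdot 2 n = 204 n$)
$- q{\left(z{\left(6 \right)} \right)} = - 204 \left(\frac{14}{3} + 6\right) = - \frac{204 \cdot 32}{3} = \left(-1\right) 2176 = -2176$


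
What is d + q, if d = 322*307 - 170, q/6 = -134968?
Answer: -711124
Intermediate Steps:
q = -809808 (q = 6*(-134968) = -809808)
d = 98684 (d = 98854 - 170 = 98684)
d + q = 98684 - 809808 = -711124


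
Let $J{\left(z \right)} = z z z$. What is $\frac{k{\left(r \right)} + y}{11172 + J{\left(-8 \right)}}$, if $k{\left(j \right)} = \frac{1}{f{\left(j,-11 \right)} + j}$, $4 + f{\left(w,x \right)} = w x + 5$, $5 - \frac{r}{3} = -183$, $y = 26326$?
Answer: $\frac{148452313}{60111740} \approx 2.4696$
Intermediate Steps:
$r = 564$ ($r = 15 - -549 = 15 + 549 = 564$)
$J{\left(z \right)} = z^{3}$ ($J{\left(z \right)} = z^{2} z = z^{3}$)
$f{\left(w,x \right)} = 1 + w x$ ($f{\left(w,x \right)} = -4 + \left(w x + 5\right) = -4 + \left(5 + w x\right) = 1 + w x$)
$k{\left(j \right)} = \frac{1}{1 - 10 j}$ ($k{\left(j \right)} = \frac{1}{\left(1 + j \left(-11\right)\right) + j} = \frac{1}{\left(1 - 11 j\right) + j} = \frac{1}{1 - 10 j}$)
$\frac{k{\left(r \right)} + y}{11172 + J{\left(-8 \right)}} = \frac{\frac{1}{1 - 5640} + 26326}{11172 + \left(-8\right)^{3}} = \frac{\frac{1}{1 - 5640} + 26326}{11172 - 512} = \frac{\frac{1}{-5639} + 26326}{10660} = \left(- \frac{1}{5639} + 26326\right) \frac{1}{10660} = \frac{148452313}{5639} \cdot \frac{1}{10660} = \frac{148452313}{60111740}$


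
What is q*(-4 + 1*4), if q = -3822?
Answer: 0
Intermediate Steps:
q*(-4 + 1*4) = -3822*(-4 + 1*4) = -3822*(-4 + 4) = -3822*0 = 0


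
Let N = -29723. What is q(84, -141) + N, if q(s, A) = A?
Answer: -29864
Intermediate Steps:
q(84, -141) + N = -141 - 29723 = -29864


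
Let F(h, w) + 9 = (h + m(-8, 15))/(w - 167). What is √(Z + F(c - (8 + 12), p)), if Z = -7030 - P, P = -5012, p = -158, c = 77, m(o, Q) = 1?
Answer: I*√8564829/65 ≈ 45.024*I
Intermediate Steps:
F(h, w) = -9 + (1 + h)/(-167 + w) (F(h, w) = -9 + (h + 1)/(w - 167) = -9 + (1 + h)/(-167 + w))
Z = -2018 (Z = -7030 - 1*(-5012) = -7030 + 5012 = -2018)
√(Z + F(c - (8 + 12), p)) = √(-2018 + (1504 + (77 - (8 + 12)) - 9*(-158))/(-167 - 158)) = √(-2018 + (1504 + (77 - 1*20) + 1422)/(-325)) = √(-2018 - (1504 + (77 - 20) + 1422)/325) = √(-2018 - (1504 + 57 + 1422)/325) = √(-2018 - 1/325*2983) = √(-2018 - 2983/325) = √(-658833/325) = I*√8564829/65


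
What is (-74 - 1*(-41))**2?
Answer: 1089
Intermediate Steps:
(-74 - 1*(-41))**2 = (-74 + 41)**2 = (-33)**2 = 1089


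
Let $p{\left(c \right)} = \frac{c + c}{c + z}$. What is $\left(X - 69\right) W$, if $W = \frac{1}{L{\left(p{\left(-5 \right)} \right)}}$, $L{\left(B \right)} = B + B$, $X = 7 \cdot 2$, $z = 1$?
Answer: $-11$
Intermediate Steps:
$p{\left(c \right)} = \frac{2 c}{1 + c}$ ($p{\left(c \right)} = \frac{c + c}{c + 1} = \frac{2 c}{1 + c}$)
$X = 14$
$L{\left(B \right)} = 2 B$
$W = \frac{1}{5}$ ($W = \frac{1}{2 \cdot 2 \left(-5\right) \frac{1}{1 - 5}} = \frac{1}{2 \cdot 2 \left(-5\right) \frac{1}{-4}} = \frac{1}{2 \cdot 2 \left(-5\right) \left(- \frac{1}{4}\right)} = \frac{1}{2 \cdot \frac{5}{2}} = \frac{1}{5} \approx 0.2$)
$\left(X - 69\right) W = \left(14 - 69\right) \frac{1}{5} = \left(-55\right) \frac{1}{5} = -11$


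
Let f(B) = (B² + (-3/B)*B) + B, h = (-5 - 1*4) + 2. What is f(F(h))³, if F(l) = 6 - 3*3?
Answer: 27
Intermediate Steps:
h = -7 (h = (-5 - 4) + 2 = -9 + 2 = -7)
F(l) = -3 (F(l) = 6 - 9 = -3)
f(B) = -3 + B + B² (f(B) = (B² - 3) + B = (-3 + B²) + B = -3 + B + B²)
f(F(h))³ = (-3 - 3 + (-3)²)³ = (-3 - 3 + 9)³ = 3³ = 27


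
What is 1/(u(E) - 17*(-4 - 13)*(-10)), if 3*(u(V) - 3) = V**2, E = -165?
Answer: 1/6188 ≈ 0.00016160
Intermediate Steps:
u(V) = 3 + V**2/3
1/(u(E) - 17*(-4 - 13)*(-10)) = 1/((3 + (1/3)*(-165)**2) - 17*(-4 - 13)*(-10)) = 1/((3 + (1/3)*27225) - 17*(-17)*(-10)) = 1/((3 + 9075) + 289*(-10)) = 1/(9078 - 2890) = 1/6188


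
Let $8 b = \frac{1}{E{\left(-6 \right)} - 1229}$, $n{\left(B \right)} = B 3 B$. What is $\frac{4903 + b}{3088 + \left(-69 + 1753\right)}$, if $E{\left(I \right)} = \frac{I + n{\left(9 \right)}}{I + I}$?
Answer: $\frac{48980969}{47672280} \approx 1.0275$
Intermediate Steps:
$n{\left(B \right)} = 3 B^{2}$ ($n{\left(B \right)} = 3 B B = 3 B^{2}$)
$E{\left(I \right)} = \frac{243 + I}{2 I}$ ($E{\left(I \right)} = \frac{I + 3 \cdot 9^{2}}{I + I} = \frac{I + 3 \cdot 81}{2 I} = \left(I + 243\right) \frac{1}{2 I} = \left(243 + I\right) \frac{1}{2 I} = \frac{243 + I}{2 I}$)
$b = - \frac{1}{9990}$ ($b = \frac{1}{8 \left(\frac{243 - 6}{2 \left(-6\right)} - 1229\right)} = \frac{1}{8 \left(\frac{1}{2} \left(- \frac{1}{6}\right) 237 - 1229\right)} = \frac{1}{8 \left(- \frac{79}{4} - 1229\right)} = \frac{1}{8 \left(- \frac{4995}{4}\right)} = \frac{1}{8} \left(- \frac{4}{4995}\right) = - \frac{1}{9990} \approx -0.0001001$)
$\frac{4903 + b}{3088 + \left(-69 + 1753\right)} = \frac{4903 - \frac{1}{9990}}{3088 + \left(-69 + 1753\right)} = \frac{48980969}{9990 \left(3088 + 1684\right)} = \frac{48980969}{9990 \cdot 4772} = \frac{48980969}{9990} \cdot \frac{1}{4772} = \frac{48980969}{47672280}$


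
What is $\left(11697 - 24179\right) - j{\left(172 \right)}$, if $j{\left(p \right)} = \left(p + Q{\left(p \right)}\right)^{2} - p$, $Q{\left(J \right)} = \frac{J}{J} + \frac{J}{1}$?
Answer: $-131335$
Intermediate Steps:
$Q{\left(J \right)} = 1 + J$ ($Q{\left(J \right)} = 1 + J 1 = 1 + J$)
$j{\left(p \right)} = \left(1 + 2 p\right)^{2} - p$ ($j{\left(p \right)} = \left(p + \left(1 + p\right)\right)^{2} - p = \left(1 + 2 p\right)^{2} - p$)
$\left(11697 - 24179\right) - j{\left(172 \right)} = \left(11697 - 24179\right) - \left(\left(1 + 2 \cdot 172\right)^{2} - 172\right) = \left(11697 - 24179\right) - \left(\left(1 + 344\right)^{2} - 172\right) = -12482 - \left(345^{2} - 172\right) = -12482 - \left(119025 - 172\right) = -12482 - 118853 = -131335$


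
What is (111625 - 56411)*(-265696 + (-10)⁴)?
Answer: -14117998944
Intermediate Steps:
(111625 - 56411)*(-265696 + (-10)⁴) = 55214*(-265696 + 10000) = 55214*(-255696) = -14117998944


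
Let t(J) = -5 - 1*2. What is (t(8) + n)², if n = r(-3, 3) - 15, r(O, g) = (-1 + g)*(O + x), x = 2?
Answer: 576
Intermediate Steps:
t(J) = -7 (t(J) = -5 - 2 = -7)
r(O, g) = (-1 + g)*(2 + O) (r(O, g) = (-1 + g)*(O + 2) = (-1 + g)*(2 + O))
n = -17 (n = (-2 - 1*(-3) + 2*3 - 3*3) - 15 = (-2 + 3 + 6 - 9) - 15 = -2 - 15 = -17)
(t(8) + n)² = (-7 - 17)² = (-24)² = 576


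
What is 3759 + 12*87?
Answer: 4803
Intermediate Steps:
3759 + 12*87 = 3759 + 1044 = 4803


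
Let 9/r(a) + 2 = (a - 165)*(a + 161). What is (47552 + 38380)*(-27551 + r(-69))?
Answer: -25486272793674/10765 ≈ -2.3675e+9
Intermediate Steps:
r(a) = 9/(-2 + (-165 + a)*(161 + a)) (r(a) = 9/(-2 + (a - 165)*(a + 161)) = 9/(-2 + (-165 + a)*(161 + a)))
(47552 + 38380)*(-27551 + r(-69)) = (47552 + 38380)*(-27551 + 9/(-26567 + (-69)² - 4*(-69))) = 85932*(-27551 + 9/(-26567 + 4761 + 276)) = 85932*(-27551 + 9/(-21530)) = 85932*(-27551 + 9*(-1/21530)) = 85932*(-27551 - 9/21530) = 85932*(-593173039/21530) = -25486272793674/10765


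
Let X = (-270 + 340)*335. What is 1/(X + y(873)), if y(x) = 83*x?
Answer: 1/95909 ≈ 1.0427e-5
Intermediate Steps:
X = 23450 (X = 70*335 = 23450)
1/(X + y(873)) = 1/(23450 + 83*873) = 1/(23450 + 72459) = 1/95909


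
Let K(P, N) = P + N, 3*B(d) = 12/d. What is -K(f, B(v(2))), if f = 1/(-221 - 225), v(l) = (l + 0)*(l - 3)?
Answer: 893/446 ≈ 2.0022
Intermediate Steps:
v(l) = l*(-3 + l)
B(d) = 4/d (B(d) = (12/d)/3 = 4/d)
f = -1/446 (f = 1/(-446) = -1/446 ≈ -0.0022422)
K(P, N) = N + P
-K(f, B(v(2))) = -(4/((2*(-3 + 2))) - 1/446) = -(4/((2*(-1))) - 1/446) = -(4/(-2) - 1/446) = -(4*(-1/2) - 1/446) = -(-2 - 1/446) = -1*(-893/446) = 893/446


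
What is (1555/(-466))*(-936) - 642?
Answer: 578154/233 ≈ 2481.3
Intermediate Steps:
(1555/(-466))*(-936) - 642 = (1555*(-1/466))*(-936) - 642 = -1555/466*(-936) - 642 = 727740/233 - 642 = 578154/233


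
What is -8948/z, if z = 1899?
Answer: -8948/1899 ≈ -4.7120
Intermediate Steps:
-8948/z = -8948/1899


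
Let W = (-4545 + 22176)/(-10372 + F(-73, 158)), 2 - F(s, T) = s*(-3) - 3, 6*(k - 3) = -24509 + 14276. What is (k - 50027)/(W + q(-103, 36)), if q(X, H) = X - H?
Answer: 547608487/1489085 ≈ 367.75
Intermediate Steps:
k = -3405/2 (k = 3 + (-24509 + 14276)/6 = 3 + (⅙)*(-10233) = 3 - 3411/2 = -3405/2 ≈ -1702.5)
F(s, T) = 5 + 3*s (F(s, T) = 2 - (s*(-3) - 3) = 2 - (-3*s - 3) = 2 - (-3 - 3*s) = 2 + (3 + 3*s) = 5 + 3*s)
W = -17631/10586 (W = (-4545 + 22176)/(-10372 + (5 + 3*(-73))) = 17631/(-10372 + (5 - 219)) = 17631/(-10372 - 214) = 17631/(-10586) = 17631*(-1/10586) = -17631/10586 ≈ -1.6655)
(k - 50027)/(W + q(-103, 36)) = (-3405/2 - 50027)/(-17631/10586 + (-103 - 1*36)) = -103459/(2*(-17631/10586 + (-103 - 36))) = -103459/(2*(-17631/10586 - 139)) = -103459/(2*(-1489085/10586)) = -103459/2*(-10586/1489085) = 547608487/1489085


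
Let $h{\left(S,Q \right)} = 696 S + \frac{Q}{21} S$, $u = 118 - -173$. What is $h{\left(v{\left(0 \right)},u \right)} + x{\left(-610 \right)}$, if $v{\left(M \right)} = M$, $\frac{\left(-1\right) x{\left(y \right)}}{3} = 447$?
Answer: $-1341$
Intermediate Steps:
$x{\left(y \right)} = -1341$ ($x{\left(y \right)} = \left(-3\right) 447 = -1341$)
$u = 291$ ($u = 118 + 173 = 291$)
$h{\left(S,Q \right)} = 696 S + \frac{Q S}{21}$ ($h{\left(S,Q \right)} = 696 S + Q \frac{1}{21} S = 696 S + \frac{Q}{21} S = 696 S + \frac{Q S}{21}$)
$h{\left(v{\left(0 \right)},u \right)} + x{\left(-610 \right)} = \frac{1}{21} \cdot 0 \left(14616 + 291\right) - 1341 = \frac{1}{21} \cdot 0 \cdot 14907 - 1341 = 0 - 1341 = -1341$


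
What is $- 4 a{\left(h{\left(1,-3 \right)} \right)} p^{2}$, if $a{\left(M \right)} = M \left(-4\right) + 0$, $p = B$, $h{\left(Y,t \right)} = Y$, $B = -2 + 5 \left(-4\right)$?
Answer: $7744$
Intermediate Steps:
$B = -22$ ($B = -2 - 20 = -22$)
$p = -22$
$a{\left(M \right)} = - 4 M$ ($a{\left(M \right)} = - 4 M + 0 = - 4 M$)
$- 4 a{\left(h{\left(1,-3 \right)} \right)} p^{2} = - 4 \left(\left(-4\right) 1\right) \left(-22\right)^{2} = \left(-4\right) \left(-4\right) 484 = 16 \cdot 484 = 7744$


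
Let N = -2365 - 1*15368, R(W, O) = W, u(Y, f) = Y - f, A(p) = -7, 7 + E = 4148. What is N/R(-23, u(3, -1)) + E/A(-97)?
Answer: 1256/7 ≈ 179.43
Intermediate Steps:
E = 4141 (E = -7 + 4148 = 4141)
N = -17733 (N = -2365 - 15368 = -17733)
N/R(-23, u(3, -1)) + E/A(-97) = -17733/(-23) + 4141/(-7) = -17733*(-1/23) + 4141*(-⅐) = 771 - 4141/7 = 1256/7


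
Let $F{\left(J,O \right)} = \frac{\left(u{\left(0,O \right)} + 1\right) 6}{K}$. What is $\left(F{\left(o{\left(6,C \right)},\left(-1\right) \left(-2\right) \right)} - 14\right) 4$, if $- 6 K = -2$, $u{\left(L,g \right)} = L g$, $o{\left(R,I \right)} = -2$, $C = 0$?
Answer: $16$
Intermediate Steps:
$K = \frac{1}{3}$ ($K = \left(- \frac{1}{6}\right) \left(-2\right) = \frac{1}{3} \approx 0.33333$)
$F{\left(J,O \right)} = 18$ ($F{\left(J,O \right)} = \left(0 O + 1\right) 6 \frac{1}{\frac{1}{3}} = \left(0 + 1\right) 6 \cdot 3 = 1 \cdot 6 \cdot 3 = 6 \cdot 3 = 18$)
$\left(F{\left(o{\left(6,C \right)},\left(-1\right) \left(-2\right) \right)} - 14\right) 4 = \left(18 - 14\right) 4 = 4 \cdot 4 = 16$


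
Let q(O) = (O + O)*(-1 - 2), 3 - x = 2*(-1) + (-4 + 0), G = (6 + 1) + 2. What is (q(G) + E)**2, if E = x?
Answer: 2025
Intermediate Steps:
G = 9 (G = 7 + 2 = 9)
x = 9 (x = 3 - (2*(-1) + (-4 + 0)) = 3 - (-2 - 4) = 3 - 1*(-6) = 3 + 6 = 9)
E = 9
q(O) = -6*O (q(O) = (2*O)*(-3) = -6*O)
(q(G) + E)**2 = (-6*9 + 9)**2 = (-54 + 9)**2 = (-45)**2 = 2025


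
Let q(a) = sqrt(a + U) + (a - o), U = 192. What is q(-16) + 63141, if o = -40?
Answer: 63165 + 4*sqrt(11) ≈ 63178.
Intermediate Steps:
q(a) = 40 + a + sqrt(192 + a) (q(a) = sqrt(a + 192) + (a - 1*(-40)) = sqrt(192 + a) + (a + 40) = sqrt(192 + a) + (40 + a) = 40 + a + sqrt(192 + a))
q(-16) + 63141 = (40 - 16 + sqrt(192 - 16)) + 63141 = (40 - 16 + sqrt(176)) + 63141 = (40 - 16 + 4*sqrt(11)) + 63141 = (24 + 4*sqrt(11)) + 63141 = 63165 + 4*sqrt(11)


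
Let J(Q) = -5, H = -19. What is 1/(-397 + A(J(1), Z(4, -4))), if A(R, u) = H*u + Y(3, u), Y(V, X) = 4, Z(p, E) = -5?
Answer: -1/298 ≈ -0.0033557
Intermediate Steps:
A(R, u) = 4 - 19*u (A(R, u) = -19*u + 4 = 4 - 19*u)
1/(-397 + A(J(1), Z(4, -4))) = 1/(-397 + (4 - 19*(-5))) = 1/(-397 + (4 + 95)) = 1/(-397 + 99) = 1/(-298) = -1/298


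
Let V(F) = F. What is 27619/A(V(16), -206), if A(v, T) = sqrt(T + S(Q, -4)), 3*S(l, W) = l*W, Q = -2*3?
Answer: -27619*I*sqrt(22)/66 ≈ -1962.8*I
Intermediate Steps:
Q = -6
S(l, W) = W*l/3 (S(l, W) = (l*W)/3 = (W*l)/3 = W*l/3)
A(v, T) = sqrt(8 + T) (A(v, T) = sqrt(T + (1/3)*(-4)*(-6)) = sqrt(T + 8) = sqrt(8 + T))
27619/A(V(16), -206) = 27619/(sqrt(8 - 206)) = 27619/(sqrt(-198)) = 27619/((3*I*sqrt(22))) = 27619*(-I*sqrt(22)/66) = -27619*I*sqrt(22)/66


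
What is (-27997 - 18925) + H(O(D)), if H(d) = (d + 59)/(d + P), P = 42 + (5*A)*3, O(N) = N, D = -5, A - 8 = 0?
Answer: -7366700/157 ≈ -46922.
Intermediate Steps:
A = 8 (A = 8 + 0 = 8)
P = 162 (P = 42 + (5*8)*3 = 42 + 40*3 = 42 + 120 = 162)
H(d) = (59 + d)/(162 + d) (H(d) = (d + 59)/(d + 162) = (59 + d)/(162 + d))
(-27997 - 18925) + H(O(D)) = (-27997 - 18925) + (59 - 5)/(162 - 5) = -46922 + 54/157 = -7366700/157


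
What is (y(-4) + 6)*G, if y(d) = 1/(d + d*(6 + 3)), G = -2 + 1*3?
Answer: 239/40 ≈ 5.9750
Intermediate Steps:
G = 1 (G = -2 + 3 = 1)
y(d) = 1/(10*d) (y(d) = 1/(d + d*9) = 1/(d + 9*d) = 1/(10*d))
(y(-4) + 6)*G = ((⅒)/(-4) + 6)*1 = ((⅒)*(-¼) + 6)*1 = (-1/40 + 6)*1 = (239/40)*1 = 239/40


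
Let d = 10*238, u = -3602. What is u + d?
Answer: -1222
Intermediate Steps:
d = 2380
u + d = -3602 + 2380 = -1222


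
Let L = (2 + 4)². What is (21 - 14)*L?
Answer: 252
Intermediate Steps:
L = 36 (L = 6² = 36)
(21 - 14)*L = (21 - 14)*36 = 7*36 = 252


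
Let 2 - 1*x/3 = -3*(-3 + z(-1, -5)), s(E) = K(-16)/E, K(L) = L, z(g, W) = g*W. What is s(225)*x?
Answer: -128/75 ≈ -1.7067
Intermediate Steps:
z(g, W) = W*g
s(E) = -16/E
x = 24 (x = 6 - (-9)*(-3 - 5*(-1)) = 6 - (-9)*(-3 + 5) = 6 - (-9)*2 = 6 - 3*(-6) = 6 + 18 = 24)
s(225)*x = -16/225*24 = -128/75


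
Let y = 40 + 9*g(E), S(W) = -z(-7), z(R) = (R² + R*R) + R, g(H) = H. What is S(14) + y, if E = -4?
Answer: -87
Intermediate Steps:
z(R) = R + 2*R² (z(R) = (R² + R²) + R = 2*R² + R = R + 2*R²)
S(W) = -91 (S(W) = -(-7)*(1 + 2*(-7)) = -(-7)*(1 - 14) = -(-7)*(-13) = -1*91 = -91)
y = 4 (y = 40 + 9*(-4) = 40 - 36 = 4)
S(14) + y = -91 + 4 = -87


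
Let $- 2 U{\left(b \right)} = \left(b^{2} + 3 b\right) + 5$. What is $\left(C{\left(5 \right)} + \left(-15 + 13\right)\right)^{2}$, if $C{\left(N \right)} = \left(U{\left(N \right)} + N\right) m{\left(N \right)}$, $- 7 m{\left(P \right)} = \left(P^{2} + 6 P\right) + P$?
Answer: $21904$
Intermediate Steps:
$U{\left(b \right)} = - \frac{5}{2} - \frac{3 b}{2} - \frac{b^{2}}{2}$ ($U{\left(b \right)} = - \frac{\left(b^{2} + 3 b\right) + 5}{2} = - \frac{5 + b^{2} + 3 b}{2} = - \frac{5}{2} - \frac{3 b}{2} - \frac{b^{2}}{2}$)
$m{\left(P \right)} = - P - \frac{P^{2}}{7}$ ($m{\left(P \right)} = - \frac{\left(P^{2} + 6 P\right) + P}{7} = - \frac{P^{2} + 7 P}{7} = - P - \frac{P^{2}}{7}$)
$C{\left(N \right)} = - \frac{N \left(7 + N\right) \left(- \frac{5}{2} - \frac{N}{2} - \frac{N^{2}}{2}\right)}{7}$ ($C{\left(N \right)} = \left(\left(- \frac{5}{2} - \frac{3 N}{2} - \frac{N^{2}}{2}\right) + N\right) \left(- \frac{N \left(7 + N\right)}{7}\right) = \left(- \frac{5}{2} - \frac{N}{2} - \frac{N^{2}}{2}\right) \left(- \frac{N \left(7 + N\right)}{7}\right) = - \frac{N \left(7 + N\right) \left(- \frac{5}{2} - \frac{N}{2} - \frac{N^{2}}{2}\right)}{7}$)
$\left(C{\left(5 \right)} + \left(-15 + 13\right)\right)^{2} = \left(\frac{1}{14} \cdot 5 \left(7 + 5\right) \left(5 + 5 + 5^{2}\right) + \left(-15 + 13\right)\right)^{2} = \left(\frac{1}{14} \cdot 5 \cdot 12 \left(5 + 5 + 25\right) - 2\right)^{2} = \left(\frac{1}{14} \cdot 5 \cdot 12 \cdot 35 - 2\right)^{2} = \left(150 - 2\right)^{2} = 148^{2} = 21904$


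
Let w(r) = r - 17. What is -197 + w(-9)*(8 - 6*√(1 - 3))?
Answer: -405 + 156*I*√2 ≈ -405.0 + 220.62*I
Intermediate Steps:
w(r) = -17 + r
-197 + w(-9)*(8 - 6*√(1 - 3)) = -197 + (-17 - 9)*(8 - 6*√(1 - 3)) = -197 - 26*(8 - 6*I*√2) = -197 + (-208 + 156*I*√2) = -405 + 156*I*√2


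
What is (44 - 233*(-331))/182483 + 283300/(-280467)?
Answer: -10608767/18065817 ≈ -0.58723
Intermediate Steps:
(44 - 233*(-331))/182483 + 283300/(-280467) = (44 + 77123)*(1/182483) + 283300*(-1/280467) = 77167*(1/182483) - 100/99 = 77167/182483 - 100/99 = -10608767/18065817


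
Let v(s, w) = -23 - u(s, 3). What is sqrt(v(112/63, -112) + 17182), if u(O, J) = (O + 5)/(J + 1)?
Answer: sqrt(617663)/6 ≈ 130.99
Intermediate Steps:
u(O, J) = (5 + O)/(1 + J)
v(s, w) = -97/4 - s/4 (v(s, w) = -23 - (5 + s)/(1 + 3) = -23 - (5 + s)/4 = -23 - (5/4 + s/4) = -23 + (-5/4 - s/4) = -97/4 - s/4)
sqrt(v(112/63, -112) + 17182) = sqrt((-97/4 - 28/63) + 17182) = sqrt((-97/4 - 1/4*16/9) + 17182) = sqrt((-97/4 - 4/9) + 17182) = sqrt(-889/36 + 17182) = sqrt(617663/36) = sqrt(617663)/6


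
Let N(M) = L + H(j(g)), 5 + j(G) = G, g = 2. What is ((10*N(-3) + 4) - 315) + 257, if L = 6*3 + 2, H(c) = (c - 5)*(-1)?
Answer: 226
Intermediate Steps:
j(G) = -5 + G
H(c) = 5 - c (H(c) = (-5 + c)*(-1) = 5 - c)
L = 20 (L = 18 + 2 = 20)
N(M) = 28 (N(M) = 20 + (5 - (-5 + 2)) = 20 + (5 - 1*(-3)) = 20 + (5 + 3) = 20 + 8 = 28)
((10*N(-3) + 4) - 315) + 257 = ((10*28 + 4) - 315) + 257 = ((280 + 4) - 315) + 257 = (284 - 315) + 257 = -31 + 257 = 226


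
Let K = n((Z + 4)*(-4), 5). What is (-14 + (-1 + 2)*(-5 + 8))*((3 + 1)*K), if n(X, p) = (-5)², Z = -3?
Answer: -1100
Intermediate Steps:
n(X, p) = 25
K = 25
(-14 + (-1 + 2)*(-5 + 8))*((3 + 1)*K) = (-14 + (-1 + 2)*(-5 + 8))*((3 + 1)*25) = (-14 + 1*3)*(4*25) = (-14 + 3)*100 = -11*100 = -1100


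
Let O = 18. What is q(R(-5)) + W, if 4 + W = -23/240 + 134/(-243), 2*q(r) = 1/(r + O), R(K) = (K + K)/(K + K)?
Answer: -1706797/369360 ≈ -4.6210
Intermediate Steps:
R(K) = 1 (R(K) = (2*K)/((2*K)) = (2*K)*(1/(2*K)) = 1)
q(r) = 1/(2*(18 + r)) (q(r) = 1/(2*(r + 18)) = 1/(2*(18 + r)))
W = -90343/19440 (W = -4 + (-23/240 + 134/(-243)) = -4 + (-23*1/240 + 134*(-1/243)) = -4 + (-23/240 - 134/243) = -4 - 12583/19440 = -90343/19440 ≈ -4.6473)
q(R(-5)) + W = 1/(2*(18 + 1)) - 90343/19440 = (1/2)/19 - 90343/19440 = (1/2)*(1/19) - 90343/19440 = 1/38 - 90343/19440 = -1706797/369360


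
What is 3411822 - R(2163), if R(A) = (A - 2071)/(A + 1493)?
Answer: 3118405285/914 ≈ 3.4118e+6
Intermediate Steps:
R(A) = (-2071 + A)/(1493 + A)
3411822 - R(2163) = 3411822 - (-2071 + 2163)/(1493 + 2163) = 3411822 - 92/3656 = 3411822 - 1*23/914 = 3411822 - 23/914 = 3118405285/914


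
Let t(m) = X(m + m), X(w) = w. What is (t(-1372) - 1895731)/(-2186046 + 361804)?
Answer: 1898475/1824242 ≈ 1.0407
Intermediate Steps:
t(m) = 2*m (t(m) = m + m = 2*m)
(t(-1372) - 1895731)/(-2186046 + 361804) = (2*(-1372) - 1895731)/(-2186046 + 361804) = (-2744 - 1895731)/(-1824242) = -1898475*(-1/1824242) = 1898475/1824242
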